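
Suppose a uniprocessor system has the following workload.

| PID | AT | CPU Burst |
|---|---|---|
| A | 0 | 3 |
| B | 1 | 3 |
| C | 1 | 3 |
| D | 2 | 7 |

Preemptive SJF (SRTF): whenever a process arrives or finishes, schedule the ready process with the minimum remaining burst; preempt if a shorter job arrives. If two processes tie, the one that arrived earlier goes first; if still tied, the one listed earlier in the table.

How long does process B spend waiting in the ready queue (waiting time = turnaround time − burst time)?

2

Schedule: | A 0-3 | B 3-6 | C 6-9 | D 9-16 |
Completion: A=3  B=6  C=9  D=16
Turnaround (C−A): A=3  B=5  C=8  D=14
Waiting(B) = turnaround − burst = 5 − 3 = 2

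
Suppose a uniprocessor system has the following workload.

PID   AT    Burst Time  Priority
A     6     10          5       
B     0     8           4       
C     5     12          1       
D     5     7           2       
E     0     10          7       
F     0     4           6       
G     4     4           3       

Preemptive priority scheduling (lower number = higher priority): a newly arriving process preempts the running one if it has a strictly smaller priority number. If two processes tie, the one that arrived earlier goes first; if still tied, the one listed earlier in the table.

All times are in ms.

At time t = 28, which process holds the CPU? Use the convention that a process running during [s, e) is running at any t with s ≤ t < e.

Timeline: | B 0-4 | G 4-5 | C 5-17 | D 17-24 | G 24-27 | B 27-31 | A 31-41 | F 41-45 | E 45-55 |
Completion: A=41  B=31  C=17  D=24  E=55  F=45  G=27
Turnaround (C−A): A=35  B=31  C=12  D=19  E=55  F=45  G=23

B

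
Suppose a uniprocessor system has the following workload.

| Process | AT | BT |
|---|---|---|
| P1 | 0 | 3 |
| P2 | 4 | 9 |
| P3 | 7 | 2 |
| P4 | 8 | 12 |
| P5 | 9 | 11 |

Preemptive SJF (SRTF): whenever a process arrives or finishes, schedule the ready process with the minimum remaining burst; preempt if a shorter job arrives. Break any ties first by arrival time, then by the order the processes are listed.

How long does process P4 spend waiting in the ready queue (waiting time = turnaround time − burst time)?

18

Timeline: | P1 0-3 | idle 3-4 | P2 4-7 | P3 7-9 | P2 9-15 | P5 15-26 | P4 26-38 |
Completion: P1=3  P2=15  P3=9  P4=38  P5=26
Turnaround (C−A): P1=3  P2=11  P3=2  P4=30  P5=17
Waiting(P4) = turnaround − burst = 30 − 12 = 18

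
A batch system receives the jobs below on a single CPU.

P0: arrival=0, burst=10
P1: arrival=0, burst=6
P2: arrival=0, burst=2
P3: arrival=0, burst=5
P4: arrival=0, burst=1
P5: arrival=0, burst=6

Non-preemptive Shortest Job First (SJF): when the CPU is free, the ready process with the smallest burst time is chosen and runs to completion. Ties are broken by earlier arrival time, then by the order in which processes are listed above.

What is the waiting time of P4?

Timeline: | P4 0-1 | P2 1-3 | P3 3-8 | P1 8-14 | P5 14-20 | P0 20-30 |
Completion: P0=30  P1=14  P2=3  P3=8  P4=1  P5=20
Turnaround (C−A): P0=30  P1=14  P2=3  P3=8  P4=1  P5=20
Waiting(P4) = turnaround − burst = 1 − 1 = 0

0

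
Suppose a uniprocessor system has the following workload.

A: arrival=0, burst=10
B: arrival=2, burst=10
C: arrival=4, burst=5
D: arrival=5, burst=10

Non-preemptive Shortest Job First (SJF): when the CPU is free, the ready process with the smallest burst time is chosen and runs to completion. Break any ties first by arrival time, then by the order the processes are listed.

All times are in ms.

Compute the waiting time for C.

Gantt: | A 0-10 | C 10-15 | B 15-25 | D 25-35 |
Completion: A=10  B=25  C=15  D=35
Turnaround (C−A): A=10  B=23  C=11  D=30
Waiting(C) = turnaround − burst = 11 − 5 = 6

6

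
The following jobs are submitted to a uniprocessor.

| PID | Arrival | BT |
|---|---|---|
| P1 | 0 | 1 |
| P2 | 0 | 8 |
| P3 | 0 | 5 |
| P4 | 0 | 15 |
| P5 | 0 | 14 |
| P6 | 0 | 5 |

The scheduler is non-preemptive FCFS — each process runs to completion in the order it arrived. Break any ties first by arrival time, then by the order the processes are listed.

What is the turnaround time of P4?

Schedule: | P1 0-1 | P2 1-9 | P3 9-14 | P4 14-29 | P5 29-43 | P6 43-48 |
Completion: P1=1  P2=9  P3=14  P4=29  P5=43  P6=48
Turnaround (C−A): P1=1  P2=9  P3=14  P4=29  P5=43  P6=48
Turnaround(P4) = completion − arrival = 29 − 0 = 29

29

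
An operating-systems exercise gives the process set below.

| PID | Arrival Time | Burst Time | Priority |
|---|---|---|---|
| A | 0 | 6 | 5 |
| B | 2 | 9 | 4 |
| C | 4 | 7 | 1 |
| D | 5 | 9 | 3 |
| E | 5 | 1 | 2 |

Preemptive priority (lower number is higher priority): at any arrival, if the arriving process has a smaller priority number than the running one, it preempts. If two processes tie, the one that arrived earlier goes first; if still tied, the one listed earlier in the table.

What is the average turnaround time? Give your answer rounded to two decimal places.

17.60

Timeline: | A 0-2 | B 2-4 | C 4-11 | E 11-12 | D 12-21 | B 21-28 | A 28-32 |
Completion: A=32  B=28  C=11  D=21  E=12
Turnaround times: A=32, B=26, C=7, D=16, E=7
Average turnaround = (32+26+7+16+7) / 5 = 88/5 = 17.60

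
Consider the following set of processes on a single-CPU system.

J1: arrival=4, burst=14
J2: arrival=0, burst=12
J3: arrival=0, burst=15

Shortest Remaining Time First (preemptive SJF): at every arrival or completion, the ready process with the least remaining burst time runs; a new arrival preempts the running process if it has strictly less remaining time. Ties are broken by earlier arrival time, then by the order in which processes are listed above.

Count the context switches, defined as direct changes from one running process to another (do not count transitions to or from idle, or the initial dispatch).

Timeline: | J2 0-12 | J1 12-26 | J3 26-41 |
Completion: J1=26  J2=12  J3=41

2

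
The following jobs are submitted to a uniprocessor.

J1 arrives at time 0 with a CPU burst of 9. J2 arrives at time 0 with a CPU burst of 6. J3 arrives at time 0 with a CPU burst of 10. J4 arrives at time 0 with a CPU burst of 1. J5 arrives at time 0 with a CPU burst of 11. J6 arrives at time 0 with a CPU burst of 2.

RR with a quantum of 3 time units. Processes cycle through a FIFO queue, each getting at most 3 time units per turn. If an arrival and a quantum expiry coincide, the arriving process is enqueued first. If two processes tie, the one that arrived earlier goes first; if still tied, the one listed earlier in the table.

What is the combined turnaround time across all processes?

152

Gantt: | J1 0-3 | J2 3-6 | J3 6-9 | J4 9-10 | J5 10-13 | J6 13-15 | J1 15-18 | J2 18-21 | J3 21-24 | J5 24-27 | J1 27-30 | J3 30-33 | J5 33-36 | J3 36-37 | J5 37-39 |
Completion: J1=30  J2=21  J3=37  J4=10  J5=39  J6=15
Turnaround = completion − arrival: J1=30, J2=21, J3=37, J4=10, J5=39, J6=15
Total turnaround = 30 + 21 + 37 + 10 + 39 + 15 = 152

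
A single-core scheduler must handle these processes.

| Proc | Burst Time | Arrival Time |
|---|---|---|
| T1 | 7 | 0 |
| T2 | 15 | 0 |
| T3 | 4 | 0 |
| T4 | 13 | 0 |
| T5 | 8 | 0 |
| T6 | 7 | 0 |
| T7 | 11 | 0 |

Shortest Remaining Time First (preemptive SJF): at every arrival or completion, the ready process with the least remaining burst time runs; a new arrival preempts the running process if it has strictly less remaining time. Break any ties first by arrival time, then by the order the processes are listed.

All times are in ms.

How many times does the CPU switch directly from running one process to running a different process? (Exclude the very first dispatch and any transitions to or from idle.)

Gantt: | T3 0-4 | T1 4-11 | T6 11-18 | T5 18-26 | T7 26-37 | T4 37-50 | T2 50-65 |
Completion: T1=11  T2=65  T3=4  T4=50  T5=26  T6=18  T7=37

6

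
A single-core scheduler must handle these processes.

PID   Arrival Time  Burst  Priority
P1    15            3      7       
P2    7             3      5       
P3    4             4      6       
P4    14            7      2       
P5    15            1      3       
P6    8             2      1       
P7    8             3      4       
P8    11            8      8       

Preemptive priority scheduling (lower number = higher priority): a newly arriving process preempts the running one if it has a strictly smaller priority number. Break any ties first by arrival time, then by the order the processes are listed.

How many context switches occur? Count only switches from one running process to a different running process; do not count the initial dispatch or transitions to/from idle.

10

Timeline: | idle 0-4 | P3 4-7 | P2 7-8 | P6 8-10 | P7 10-13 | P2 13-14 | P4 14-21 | P5 21-22 | P2 22-23 | P3 23-24 | P1 24-27 | P8 27-35 |
Completion: P1=27  P2=23  P3=24  P4=21  P5=22  P6=10  P7=13  P8=35
Turnaround (C−A): P1=12  P2=16  P3=20  P4=7  P5=7  P6=2  P7=5  P8=24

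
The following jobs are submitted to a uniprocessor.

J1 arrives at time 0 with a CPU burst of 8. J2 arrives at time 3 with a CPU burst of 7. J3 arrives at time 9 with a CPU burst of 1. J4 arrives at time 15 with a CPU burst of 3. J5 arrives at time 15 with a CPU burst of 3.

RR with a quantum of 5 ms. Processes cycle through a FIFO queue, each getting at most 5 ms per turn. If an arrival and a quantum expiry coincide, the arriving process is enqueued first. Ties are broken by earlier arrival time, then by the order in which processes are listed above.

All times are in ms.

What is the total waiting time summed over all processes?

20

Schedule: | J1 0-5 | J2 5-10 | J1 10-13 | J3 13-14 | J2 14-16 | J4 16-19 | J5 19-22 |
Completion: J1=13  J2=16  J3=14  J4=19  J5=22
Turnaround (C−A): J1=13  J2=13  J3=5  J4=4  J5=7
Waiting = turnaround − burst: J1=5, J2=6, J3=4, J4=1, J5=4
Total waiting = 5 + 6 + 4 + 1 + 4 = 20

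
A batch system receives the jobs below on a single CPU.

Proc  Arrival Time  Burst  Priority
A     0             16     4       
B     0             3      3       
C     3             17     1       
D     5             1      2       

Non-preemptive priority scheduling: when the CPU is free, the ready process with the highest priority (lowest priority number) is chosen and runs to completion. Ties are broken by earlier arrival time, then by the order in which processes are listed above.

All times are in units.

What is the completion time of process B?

Gantt: | B 0-3 | C 3-20 | D 20-21 | A 21-37 |
Completion: A=37  B=3  C=20  D=21

3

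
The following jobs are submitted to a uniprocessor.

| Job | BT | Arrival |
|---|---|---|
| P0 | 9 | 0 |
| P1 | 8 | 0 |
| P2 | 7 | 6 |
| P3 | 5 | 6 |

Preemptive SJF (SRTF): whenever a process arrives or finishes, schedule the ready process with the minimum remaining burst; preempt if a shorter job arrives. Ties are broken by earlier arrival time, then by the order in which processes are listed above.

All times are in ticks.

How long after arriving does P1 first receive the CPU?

Schedule: | P1 0-8 | P3 8-13 | P2 13-20 | P0 20-29 |
Completion: P0=29  P1=8  P2=20  P3=13
Response(P1) = first start − arrival = 0 − 0 = 0

0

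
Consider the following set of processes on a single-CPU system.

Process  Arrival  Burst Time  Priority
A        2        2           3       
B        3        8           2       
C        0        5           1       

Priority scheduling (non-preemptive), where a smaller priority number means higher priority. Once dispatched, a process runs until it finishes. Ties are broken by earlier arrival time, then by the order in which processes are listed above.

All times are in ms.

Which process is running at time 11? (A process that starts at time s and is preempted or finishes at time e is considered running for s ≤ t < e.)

Schedule: | C 0-5 | B 5-13 | A 13-15 |
Completion: A=15  B=13  C=5

B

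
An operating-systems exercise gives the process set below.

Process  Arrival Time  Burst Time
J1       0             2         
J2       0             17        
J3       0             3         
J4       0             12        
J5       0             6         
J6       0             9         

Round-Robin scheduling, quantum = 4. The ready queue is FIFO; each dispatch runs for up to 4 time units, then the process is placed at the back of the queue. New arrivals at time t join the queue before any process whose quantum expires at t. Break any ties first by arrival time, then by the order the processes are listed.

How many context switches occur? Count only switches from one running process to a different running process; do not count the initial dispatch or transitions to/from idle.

Schedule: | J1 0-2 | J2 2-6 | J3 6-9 | J4 9-13 | J5 13-17 | J6 17-21 | J2 21-25 | J4 25-29 | J5 29-31 | J6 31-35 | J2 35-39 | J4 39-43 | J6 43-44 | J2 44-49 |
Completion: J1=2  J2=49  J3=9  J4=43  J5=31  J6=44

13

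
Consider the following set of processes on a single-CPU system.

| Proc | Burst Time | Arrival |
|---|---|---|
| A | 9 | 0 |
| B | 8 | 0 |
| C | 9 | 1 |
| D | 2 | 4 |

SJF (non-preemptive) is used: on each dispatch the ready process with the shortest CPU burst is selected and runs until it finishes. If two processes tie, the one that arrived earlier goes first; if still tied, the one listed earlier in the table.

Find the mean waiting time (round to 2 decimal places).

Schedule: | B 0-8 | D 8-10 | A 10-19 | C 19-28 |
Completion: A=19  B=8  C=28  D=10
Waiting times: A=10, B=0, C=18, D=4
Average waiting = (10+0+18+4) / 4 = 32/4 = 8.00

8.00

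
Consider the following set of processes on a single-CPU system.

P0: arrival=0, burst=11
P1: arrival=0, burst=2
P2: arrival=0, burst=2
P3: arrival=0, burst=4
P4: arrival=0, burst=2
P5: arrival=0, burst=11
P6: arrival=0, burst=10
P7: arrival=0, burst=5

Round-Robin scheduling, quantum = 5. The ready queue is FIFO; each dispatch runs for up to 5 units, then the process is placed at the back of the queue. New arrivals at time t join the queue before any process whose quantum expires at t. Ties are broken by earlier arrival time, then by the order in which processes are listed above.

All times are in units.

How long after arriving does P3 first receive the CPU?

Timeline: | P0 0-5 | P1 5-7 | P2 7-9 | P3 9-13 | P4 13-15 | P5 15-20 | P6 20-25 | P7 25-30 | P0 30-35 | P5 35-40 | P6 40-45 | P0 45-46 | P5 46-47 |
Completion: P0=46  P1=7  P2=9  P3=13  P4=15  P5=47  P6=45  P7=30
Turnaround (C−A): P0=46  P1=7  P2=9  P3=13  P4=15  P5=47  P6=45  P7=30
Response(P3) = first start − arrival = 9 − 0 = 9

9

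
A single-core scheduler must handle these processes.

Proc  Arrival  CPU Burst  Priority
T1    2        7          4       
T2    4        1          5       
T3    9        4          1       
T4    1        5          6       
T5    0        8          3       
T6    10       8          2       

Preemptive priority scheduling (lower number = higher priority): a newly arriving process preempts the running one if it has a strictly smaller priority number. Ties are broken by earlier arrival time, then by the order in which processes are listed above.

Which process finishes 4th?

T1

Timeline: | T5 0-8 | T1 8-9 | T3 9-13 | T6 13-21 | T1 21-27 | T2 27-28 | T4 28-33 |
Completion: T1=27  T2=28  T3=13  T4=33  T5=8  T6=21
Finish order: T5 → T3 → T6 → T1 → T2 → T4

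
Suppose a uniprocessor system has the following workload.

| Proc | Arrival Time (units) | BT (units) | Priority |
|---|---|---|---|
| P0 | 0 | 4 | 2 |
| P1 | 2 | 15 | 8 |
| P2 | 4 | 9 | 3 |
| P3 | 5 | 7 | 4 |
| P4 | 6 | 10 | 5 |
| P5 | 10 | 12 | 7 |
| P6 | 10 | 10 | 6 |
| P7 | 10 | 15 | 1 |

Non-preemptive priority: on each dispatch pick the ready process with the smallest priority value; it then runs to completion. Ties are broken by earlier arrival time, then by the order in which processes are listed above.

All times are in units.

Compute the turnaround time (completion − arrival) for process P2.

Schedule: | P0 0-4 | P2 4-13 | P7 13-28 | P3 28-35 | P4 35-45 | P6 45-55 | P5 55-67 | P1 67-82 |
Completion: P0=4  P1=82  P2=13  P3=35  P4=45  P5=67  P6=55  P7=28
Turnaround(P2) = completion − arrival = 13 − 4 = 9

9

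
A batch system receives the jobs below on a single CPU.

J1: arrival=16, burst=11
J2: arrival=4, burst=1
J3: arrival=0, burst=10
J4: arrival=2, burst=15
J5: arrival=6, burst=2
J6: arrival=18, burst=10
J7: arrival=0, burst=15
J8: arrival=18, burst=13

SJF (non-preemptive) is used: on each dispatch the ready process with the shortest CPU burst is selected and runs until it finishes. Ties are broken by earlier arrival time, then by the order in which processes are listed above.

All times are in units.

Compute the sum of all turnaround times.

224

Timeline: | J3 0-10 | J2 10-11 | J5 11-13 | J7 13-28 | J6 28-38 | J1 38-49 | J8 49-62 | J4 62-77 |
Completion: J1=49  J2=11  J3=10  J4=77  J5=13  J6=38  J7=28  J8=62
Turnaround = completion − arrival: J1=33, J2=7, J3=10, J4=75, J5=7, J6=20, J7=28, J8=44
Total turnaround = 33 + 7 + 10 + 75 + 7 + 20 + 28 + 44 = 224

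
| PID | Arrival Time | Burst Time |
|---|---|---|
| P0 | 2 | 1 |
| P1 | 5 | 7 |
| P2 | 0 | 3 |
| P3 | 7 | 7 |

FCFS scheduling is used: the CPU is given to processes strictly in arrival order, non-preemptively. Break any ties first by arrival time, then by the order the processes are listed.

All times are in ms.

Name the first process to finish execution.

P2

Schedule: | P2 0-3 | P0 3-4 | idle 4-5 | P1 5-12 | P3 12-19 |
Completion: P0=4  P1=12  P2=3  P3=19
Finish order: P2 → P0 → P1 → P3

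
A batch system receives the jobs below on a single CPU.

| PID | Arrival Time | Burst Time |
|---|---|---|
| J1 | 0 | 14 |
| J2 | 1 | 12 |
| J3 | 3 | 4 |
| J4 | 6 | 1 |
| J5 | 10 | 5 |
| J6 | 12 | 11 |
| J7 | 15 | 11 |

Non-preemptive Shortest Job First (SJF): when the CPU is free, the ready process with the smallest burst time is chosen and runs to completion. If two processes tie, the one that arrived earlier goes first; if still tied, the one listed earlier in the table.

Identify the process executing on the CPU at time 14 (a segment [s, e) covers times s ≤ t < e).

J4

Schedule: | J1 0-14 | J4 14-15 | J3 15-19 | J5 19-24 | J6 24-35 | J7 35-46 | J2 46-58 |
Completion: J1=14  J2=58  J3=19  J4=15  J5=24  J6=35  J7=46
Turnaround (C−A): J1=14  J2=57  J3=16  J4=9  J5=14  J6=23  J7=31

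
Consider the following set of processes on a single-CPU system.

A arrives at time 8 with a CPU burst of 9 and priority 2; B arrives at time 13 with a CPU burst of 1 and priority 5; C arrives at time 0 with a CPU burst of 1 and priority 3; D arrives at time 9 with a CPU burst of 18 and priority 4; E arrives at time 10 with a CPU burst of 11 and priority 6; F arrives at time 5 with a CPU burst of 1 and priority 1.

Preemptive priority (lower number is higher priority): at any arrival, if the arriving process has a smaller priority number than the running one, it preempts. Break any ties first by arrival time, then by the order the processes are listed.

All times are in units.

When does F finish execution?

6

Schedule: | C 0-1 | idle 1-5 | F 5-6 | idle 6-8 | A 8-17 | D 17-35 | B 35-36 | E 36-47 |
Completion: A=17  B=36  C=1  D=35  E=47  F=6
Turnaround (C−A): A=9  B=23  C=1  D=26  E=37  F=1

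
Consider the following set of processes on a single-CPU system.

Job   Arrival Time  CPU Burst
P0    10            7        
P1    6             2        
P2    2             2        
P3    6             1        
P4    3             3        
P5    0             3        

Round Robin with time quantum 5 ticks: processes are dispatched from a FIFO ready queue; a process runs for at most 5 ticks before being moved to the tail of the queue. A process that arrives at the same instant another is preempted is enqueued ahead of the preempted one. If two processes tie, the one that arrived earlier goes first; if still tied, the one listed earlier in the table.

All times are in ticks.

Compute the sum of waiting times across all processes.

Gantt: | P5 0-3 | P2 3-5 | P4 5-8 | P1 8-10 | P3 10-11 | P0 11-18 |
Completion: P0=18  P1=10  P2=5  P3=11  P4=8  P5=3
Waiting = turnaround − burst: P0=1, P1=2, P2=1, P3=4, P4=2, P5=0
Total waiting = 1 + 2 + 1 + 4 + 2 + 0 = 10

10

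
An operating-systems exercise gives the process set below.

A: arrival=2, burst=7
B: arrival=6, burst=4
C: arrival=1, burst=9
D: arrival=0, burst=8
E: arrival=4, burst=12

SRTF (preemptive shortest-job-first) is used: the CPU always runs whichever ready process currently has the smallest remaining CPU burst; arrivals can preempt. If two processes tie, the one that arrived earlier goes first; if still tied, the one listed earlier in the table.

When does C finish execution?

28

Timeline: | D 0-8 | B 8-12 | A 12-19 | C 19-28 | E 28-40 |
Completion: A=19  B=12  C=28  D=8  E=40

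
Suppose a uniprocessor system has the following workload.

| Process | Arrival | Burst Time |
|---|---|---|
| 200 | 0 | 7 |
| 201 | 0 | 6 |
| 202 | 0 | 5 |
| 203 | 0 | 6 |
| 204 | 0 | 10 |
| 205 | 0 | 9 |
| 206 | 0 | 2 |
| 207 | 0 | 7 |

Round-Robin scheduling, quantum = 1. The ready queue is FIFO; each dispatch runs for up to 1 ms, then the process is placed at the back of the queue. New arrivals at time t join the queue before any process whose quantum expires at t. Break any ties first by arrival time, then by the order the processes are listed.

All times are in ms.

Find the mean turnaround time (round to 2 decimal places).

Schedule: | 200 0-1 | 201 1-2 | 202 2-3 | 203 3-4 | 204 4-5 | 205 5-6 | 206 6-7 | 207 7-8 | 200 8-9 | 201 9-10 | 202 10-11 | 203 11-12 | 204 12-13 | 205 13-14 | 206 14-15 | 207 15-16 | 200 16-17 | 201 17-18 | 202 18-19 | 203 19-20 | 204 20-21 | 205 21-22 | 207 22-23 | 200 23-24 | 201 24-25 | 202 25-26 | 203 26-27 | 204 27-28 | 205 28-29 | 207 29-30 | 200 30-31 | 201 31-32 | 202 32-33 | 203 33-34 | 204 34-35 | 205 35-36 | 207 36-37 | 200 37-38 | 201 38-39 | 203 39-40 | 204 40-41 | 205 41-42 | 207 42-43 | 200 43-44 | 204 44-45 | 205 45-46 | 207 46-47 | 204 47-48 | 205 48-49 | 204 49-50 | 205 50-51 | 204 51-52 |
Completion: 200=44  201=39  202=33  203=40  204=52  205=51  206=15  207=47
Turnaround (C−A): 200=44  201=39  202=33  203=40  204=52  205=51  206=15  207=47
Turnaround times: 200=44, 201=39, 202=33, 203=40, 204=52, 205=51, 206=15, 207=47
Average turnaround = (44+39+33+40+52+51+15+47) / 8 = 321/8 = 40.13

40.13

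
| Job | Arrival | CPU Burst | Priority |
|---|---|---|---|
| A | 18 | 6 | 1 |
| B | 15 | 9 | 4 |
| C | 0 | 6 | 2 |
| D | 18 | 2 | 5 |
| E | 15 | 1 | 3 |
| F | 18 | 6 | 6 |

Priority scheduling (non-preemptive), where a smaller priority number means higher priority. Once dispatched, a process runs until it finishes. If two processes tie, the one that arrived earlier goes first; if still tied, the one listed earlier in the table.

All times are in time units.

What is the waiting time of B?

1

Timeline: | C 0-6 | idle 6-15 | E 15-16 | B 16-25 | A 25-31 | D 31-33 | F 33-39 |
Completion: A=31  B=25  C=6  D=33  E=16  F=39
Waiting(B) = turnaround − burst = 10 − 9 = 1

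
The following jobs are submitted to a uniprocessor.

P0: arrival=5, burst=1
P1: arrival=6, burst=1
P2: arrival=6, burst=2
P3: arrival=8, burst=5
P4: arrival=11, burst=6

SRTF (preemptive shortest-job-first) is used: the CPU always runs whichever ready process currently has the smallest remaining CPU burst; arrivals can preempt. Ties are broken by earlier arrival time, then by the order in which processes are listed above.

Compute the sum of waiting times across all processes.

Gantt: | idle 0-5 | P0 5-6 | P1 6-7 | P2 7-9 | P3 9-14 | P4 14-20 |
Completion: P0=6  P1=7  P2=9  P3=14  P4=20
Waiting = turnaround − burst: P0=0, P1=0, P2=1, P3=1, P4=3
Total waiting = 0 + 0 + 1 + 1 + 3 = 5

5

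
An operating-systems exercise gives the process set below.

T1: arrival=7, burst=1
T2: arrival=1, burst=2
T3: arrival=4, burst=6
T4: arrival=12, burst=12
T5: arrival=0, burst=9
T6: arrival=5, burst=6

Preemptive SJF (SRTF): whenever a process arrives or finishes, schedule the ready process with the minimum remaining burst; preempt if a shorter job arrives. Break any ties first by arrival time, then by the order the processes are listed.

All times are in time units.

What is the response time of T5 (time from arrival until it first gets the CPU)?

Schedule: | T5 0-1 | T2 1-3 | T5 3-4 | T3 4-7 | T1 7-8 | T3 8-11 | T6 11-17 | T5 17-24 | T4 24-36 |
Completion: T1=8  T2=3  T3=11  T4=36  T5=24  T6=17
Turnaround (C−A): T1=1  T2=2  T3=7  T4=24  T5=24  T6=12
Response(T5) = first start − arrival = 0 − 0 = 0

0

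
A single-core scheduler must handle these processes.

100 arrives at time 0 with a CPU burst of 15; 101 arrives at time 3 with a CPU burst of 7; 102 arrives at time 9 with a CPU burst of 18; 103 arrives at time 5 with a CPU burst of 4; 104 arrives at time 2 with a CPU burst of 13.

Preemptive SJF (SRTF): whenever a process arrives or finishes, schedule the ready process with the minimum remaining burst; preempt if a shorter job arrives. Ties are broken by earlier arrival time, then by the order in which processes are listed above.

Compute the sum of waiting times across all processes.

69

Gantt: | 100 0-3 | 101 3-5 | 103 5-9 | 101 9-14 | 100 14-26 | 104 26-39 | 102 39-57 |
Completion: 100=26  101=14  102=57  103=9  104=39
Turnaround (C−A): 100=26  101=11  102=48  103=4  104=37
Waiting = turnaround − burst: 100=11, 101=4, 102=30, 103=0, 104=24
Total waiting = 11 + 4 + 30 + 0 + 24 = 69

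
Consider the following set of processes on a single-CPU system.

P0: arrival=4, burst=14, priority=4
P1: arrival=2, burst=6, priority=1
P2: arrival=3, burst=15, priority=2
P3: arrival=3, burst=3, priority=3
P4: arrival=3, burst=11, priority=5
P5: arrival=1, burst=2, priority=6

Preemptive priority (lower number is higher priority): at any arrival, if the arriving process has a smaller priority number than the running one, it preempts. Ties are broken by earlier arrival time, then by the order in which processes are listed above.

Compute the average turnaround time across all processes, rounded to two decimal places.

30.67

Schedule: | idle 0-1 | P5 1-2 | P1 2-8 | P2 8-23 | P3 23-26 | P0 26-40 | P4 40-51 | P5 51-52 |
Completion: P0=40  P1=8  P2=23  P3=26  P4=51  P5=52
Turnaround times: P0=36, P1=6, P2=20, P3=23, P4=48, P5=51
Average turnaround = (36+6+20+23+48+51) / 6 = 184/6 = 30.67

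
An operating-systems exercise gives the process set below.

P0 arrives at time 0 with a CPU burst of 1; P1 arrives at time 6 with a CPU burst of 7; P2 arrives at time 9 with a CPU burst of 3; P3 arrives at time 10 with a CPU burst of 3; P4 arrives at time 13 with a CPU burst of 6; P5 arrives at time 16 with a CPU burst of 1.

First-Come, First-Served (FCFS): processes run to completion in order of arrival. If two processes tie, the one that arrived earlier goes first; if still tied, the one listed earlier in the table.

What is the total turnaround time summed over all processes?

46

Schedule: | P0 0-1 | idle 1-6 | P1 6-13 | P2 13-16 | P3 16-19 | P4 19-25 | P5 25-26 |
Completion: P0=1  P1=13  P2=16  P3=19  P4=25  P5=26
Turnaround (C−A): P0=1  P1=7  P2=7  P3=9  P4=12  P5=10
Turnaround = completion − arrival: P0=1, P1=7, P2=7, P3=9, P4=12, P5=10
Total turnaround = 1 + 7 + 7 + 9 + 12 + 10 = 46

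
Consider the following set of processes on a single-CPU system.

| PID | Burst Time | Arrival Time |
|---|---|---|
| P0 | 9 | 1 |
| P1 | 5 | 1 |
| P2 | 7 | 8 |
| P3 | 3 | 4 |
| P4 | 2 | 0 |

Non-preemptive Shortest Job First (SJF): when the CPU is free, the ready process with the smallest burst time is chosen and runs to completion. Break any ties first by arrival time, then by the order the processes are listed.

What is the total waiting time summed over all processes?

Gantt: | P4 0-2 | P1 2-7 | P3 7-10 | P2 10-17 | P0 17-26 |
Completion: P0=26  P1=7  P2=17  P3=10  P4=2
Waiting = turnaround − burst: P0=16, P1=1, P2=2, P3=3, P4=0
Total waiting = 16 + 1 + 2 + 3 + 0 = 22

22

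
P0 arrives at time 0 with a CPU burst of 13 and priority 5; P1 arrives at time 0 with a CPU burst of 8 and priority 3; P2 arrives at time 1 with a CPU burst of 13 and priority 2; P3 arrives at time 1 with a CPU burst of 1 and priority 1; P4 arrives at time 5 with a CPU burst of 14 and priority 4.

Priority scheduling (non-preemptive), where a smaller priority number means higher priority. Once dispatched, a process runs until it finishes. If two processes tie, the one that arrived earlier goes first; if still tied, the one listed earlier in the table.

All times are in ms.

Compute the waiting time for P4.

Timeline: | P1 0-8 | P3 8-9 | P2 9-22 | P4 22-36 | P0 36-49 |
Completion: P0=49  P1=8  P2=22  P3=9  P4=36
Turnaround (C−A): P0=49  P1=8  P2=21  P3=8  P4=31
Waiting(P4) = turnaround − burst = 31 − 14 = 17

17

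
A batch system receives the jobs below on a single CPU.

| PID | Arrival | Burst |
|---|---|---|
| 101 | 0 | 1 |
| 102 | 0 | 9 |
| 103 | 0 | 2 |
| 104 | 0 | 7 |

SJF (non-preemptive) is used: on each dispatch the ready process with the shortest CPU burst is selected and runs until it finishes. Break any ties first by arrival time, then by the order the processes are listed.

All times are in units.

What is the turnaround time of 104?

10

Timeline: | 101 0-1 | 103 1-3 | 104 3-10 | 102 10-19 |
Completion: 101=1  102=19  103=3  104=10
Turnaround (C−A): 101=1  102=19  103=3  104=10
Turnaround(104) = completion − arrival = 10 − 0 = 10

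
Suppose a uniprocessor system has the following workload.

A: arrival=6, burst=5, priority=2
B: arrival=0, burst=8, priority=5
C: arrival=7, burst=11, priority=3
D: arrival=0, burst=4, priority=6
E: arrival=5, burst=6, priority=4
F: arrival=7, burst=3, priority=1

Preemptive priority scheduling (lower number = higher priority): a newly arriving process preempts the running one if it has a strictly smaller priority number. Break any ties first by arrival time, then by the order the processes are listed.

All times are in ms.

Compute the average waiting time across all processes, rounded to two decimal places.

Timeline: | B 0-5 | E 5-6 | A 6-7 | F 7-10 | A 10-14 | C 14-25 | E 25-30 | B 30-33 | D 33-37 |
Completion: A=14  B=33  C=25  D=37  E=30  F=10
Turnaround (C−A): A=8  B=33  C=18  D=37  E=25  F=3
Waiting times: A=3, B=25, C=7, D=33, E=19, F=0
Average waiting = (3+25+7+33+19+0) / 6 = 87/6 = 14.50

14.50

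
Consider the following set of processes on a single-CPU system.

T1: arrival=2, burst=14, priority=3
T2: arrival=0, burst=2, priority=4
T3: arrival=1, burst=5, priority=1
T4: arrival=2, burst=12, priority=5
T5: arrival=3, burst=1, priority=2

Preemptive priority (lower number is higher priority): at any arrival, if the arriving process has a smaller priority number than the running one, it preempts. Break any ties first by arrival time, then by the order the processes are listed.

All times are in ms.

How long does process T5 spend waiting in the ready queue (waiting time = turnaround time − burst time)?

Schedule: | T2 0-1 | T3 1-6 | T5 6-7 | T1 7-21 | T2 21-22 | T4 22-34 |
Completion: T1=21  T2=22  T3=6  T4=34  T5=7
Turnaround (C−A): T1=19  T2=22  T3=5  T4=32  T5=4
Waiting(T5) = turnaround − burst = 4 − 1 = 3

3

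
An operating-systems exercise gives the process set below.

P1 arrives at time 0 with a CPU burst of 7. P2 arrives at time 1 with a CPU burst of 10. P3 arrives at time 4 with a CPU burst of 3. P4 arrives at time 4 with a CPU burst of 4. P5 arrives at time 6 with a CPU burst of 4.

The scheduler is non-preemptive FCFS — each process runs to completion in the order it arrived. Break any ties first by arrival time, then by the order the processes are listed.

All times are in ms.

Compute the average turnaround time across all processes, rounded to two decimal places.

16.20

Timeline: | P1 0-7 | P2 7-17 | P3 17-20 | P4 20-24 | P5 24-28 |
Completion: P1=7  P2=17  P3=20  P4=24  P5=28
Turnaround times: P1=7, P2=16, P3=16, P4=20, P5=22
Average turnaround = (7+16+16+20+22) / 5 = 81/5 = 16.20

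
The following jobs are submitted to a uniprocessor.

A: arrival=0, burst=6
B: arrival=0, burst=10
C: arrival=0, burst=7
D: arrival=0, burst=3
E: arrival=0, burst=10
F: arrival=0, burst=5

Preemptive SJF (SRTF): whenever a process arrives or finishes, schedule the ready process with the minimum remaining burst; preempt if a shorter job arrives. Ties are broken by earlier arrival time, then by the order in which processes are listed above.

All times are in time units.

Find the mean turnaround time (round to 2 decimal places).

19.67

Schedule: | D 0-3 | F 3-8 | A 8-14 | C 14-21 | B 21-31 | E 31-41 |
Completion: A=14  B=31  C=21  D=3  E=41  F=8
Turnaround (C−A): A=14  B=31  C=21  D=3  E=41  F=8
Turnaround times: A=14, B=31, C=21, D=3, E=41, F=8
Average turnaround = (14+31+21+3+41+8) / 6 = 118/6 = 19.67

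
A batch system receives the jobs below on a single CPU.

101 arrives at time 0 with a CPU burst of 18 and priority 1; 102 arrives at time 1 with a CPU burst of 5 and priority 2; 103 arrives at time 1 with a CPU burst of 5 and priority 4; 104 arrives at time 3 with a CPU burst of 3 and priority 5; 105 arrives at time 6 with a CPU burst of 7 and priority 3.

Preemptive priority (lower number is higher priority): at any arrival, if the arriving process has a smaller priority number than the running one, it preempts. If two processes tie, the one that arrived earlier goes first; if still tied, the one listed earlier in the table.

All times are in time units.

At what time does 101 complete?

18

Timeline: | 101 0-18 | 102 18-23 | 105 23-30 | 103 30-35 | 104 35-38 |
Completion: 101=18  102=23  103=35  104=38  105=30
Turnaround (C−A): 101=18  102=22  103=34  104=35  105=24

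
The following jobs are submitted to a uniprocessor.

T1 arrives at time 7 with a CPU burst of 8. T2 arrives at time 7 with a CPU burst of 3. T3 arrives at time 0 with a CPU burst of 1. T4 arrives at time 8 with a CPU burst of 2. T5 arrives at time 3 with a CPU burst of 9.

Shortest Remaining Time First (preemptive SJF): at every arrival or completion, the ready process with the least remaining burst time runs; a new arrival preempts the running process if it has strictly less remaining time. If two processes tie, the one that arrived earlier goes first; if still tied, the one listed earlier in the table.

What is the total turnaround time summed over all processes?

Gantt: | T3 0-1 | idle 1-3 | T5 3-7 | T2 7-10 | T4 10-12 | T5 12-17 | T1 17-25 |
Completion: T1=25  T2=10  T3=1  T4=12  T5=17
Turnaround (C−A): T1=18  T2=3  T3=1  T4=4  T5=14
Turnaround = completion − arrival: T1=18, T2=3, T3=1, T4=4, T5=14
Total turnaround = 18 + 3 + 1 + 4 + 14 = 40

40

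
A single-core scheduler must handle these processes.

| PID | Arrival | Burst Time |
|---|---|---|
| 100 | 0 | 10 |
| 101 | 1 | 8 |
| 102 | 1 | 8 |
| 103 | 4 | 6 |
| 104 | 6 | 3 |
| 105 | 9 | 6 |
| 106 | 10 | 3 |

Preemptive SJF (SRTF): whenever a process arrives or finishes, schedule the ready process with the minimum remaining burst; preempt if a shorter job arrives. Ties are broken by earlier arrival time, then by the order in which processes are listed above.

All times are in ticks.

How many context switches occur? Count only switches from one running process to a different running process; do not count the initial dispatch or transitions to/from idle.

7

Schedule: | 100 0-1 | 101 1-9 | 104 9-12 | 106 12-15 | 103 15-21 | 105 21-27 | 102 27-35 | 100 35-44 |
Completion: 100=44  101=9  102=35  103=21  104=12  105=27  106=15
Turnaround (C−A): 100=44  101=8  102=34  103=17  104=6  105=18  106=5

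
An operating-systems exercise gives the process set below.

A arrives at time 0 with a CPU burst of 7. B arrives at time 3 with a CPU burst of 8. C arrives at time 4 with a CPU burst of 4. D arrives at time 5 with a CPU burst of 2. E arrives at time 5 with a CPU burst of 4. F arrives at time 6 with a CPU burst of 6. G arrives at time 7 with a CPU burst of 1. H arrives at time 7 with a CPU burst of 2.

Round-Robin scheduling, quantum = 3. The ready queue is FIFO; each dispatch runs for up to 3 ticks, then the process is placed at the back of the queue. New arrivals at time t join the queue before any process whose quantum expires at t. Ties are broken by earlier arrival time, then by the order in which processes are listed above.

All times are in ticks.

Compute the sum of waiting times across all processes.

Schedule: | A 0-3 | B 3-6 | A 6-9 | C 9-12 | D 12-14 | E 14-17 | F 17-20 | B 20-23 | G 23-24 | H 24-26 | A 26-27 | C 27-28 | E 28-29 | F 29-32 | B 32-34 |
Completion: A=27  B=34  C=28  D=14  E=29  F=32  G=24  H=26
Turnaround (C−A): A=27  B=31  C=24  D=9  E=24  F=26  G=17  H=19
Waiting = turnaround − burst: A=20, B=23, C=20, D=7, E=20, F=20, G=16, H=17
Total waiting = 20 + 23 + 20 + 7 + 20 + 20 + 16 + 17 = 143

143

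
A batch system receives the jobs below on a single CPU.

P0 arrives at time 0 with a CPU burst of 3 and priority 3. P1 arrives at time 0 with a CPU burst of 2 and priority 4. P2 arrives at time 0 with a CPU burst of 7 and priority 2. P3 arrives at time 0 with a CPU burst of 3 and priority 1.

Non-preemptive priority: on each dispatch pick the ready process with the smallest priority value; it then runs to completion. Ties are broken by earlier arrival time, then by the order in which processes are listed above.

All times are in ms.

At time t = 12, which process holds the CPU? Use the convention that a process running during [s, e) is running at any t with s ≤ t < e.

Gantt: | P3 0-3 | P2 3-10 | P0 10-13 | P1 13-15 |
Completion: P0=13  P1=15  P2=10  P3=3

P0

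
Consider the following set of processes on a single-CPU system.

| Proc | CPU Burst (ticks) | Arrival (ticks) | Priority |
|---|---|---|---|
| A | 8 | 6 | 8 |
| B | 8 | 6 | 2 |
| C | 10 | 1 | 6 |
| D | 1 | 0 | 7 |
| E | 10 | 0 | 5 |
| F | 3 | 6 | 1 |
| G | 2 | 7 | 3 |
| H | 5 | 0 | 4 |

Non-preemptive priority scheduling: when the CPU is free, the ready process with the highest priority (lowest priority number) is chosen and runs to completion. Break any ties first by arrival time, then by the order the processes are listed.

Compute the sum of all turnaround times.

Gantt: | H 0-5 | E 5-15 | F 15-18 | B 18-26 | G 26-28 | C 28-38 | D 38-39 | A 39-47 |
Completion: A=47  B=26  C=38  D=39  E=15  F=18  G=28  H=5
Turnaround (C−A): A=41  B=20  C=37  D=39  E=15  F=12  G=21  H=5
Turnaround = completion − arrival: A=41, B=20, C=37, D=39, E=15, F=12, G=21, H=5
Total turnaround = 41 + 20 + 37 + 39 + 15 + 12 + 21 + 5 = 190

190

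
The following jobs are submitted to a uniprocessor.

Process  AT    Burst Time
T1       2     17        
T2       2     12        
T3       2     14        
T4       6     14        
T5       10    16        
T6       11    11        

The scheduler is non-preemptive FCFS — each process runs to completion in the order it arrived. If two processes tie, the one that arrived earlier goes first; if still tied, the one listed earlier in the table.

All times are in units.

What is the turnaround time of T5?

Timeline: | idle 0-2 | T1 2-19 | T2 19-31 | T3 31-45 | T4 45-59 | T5 59-75 | T6 75-86 |
Completion: T1=19  T2=31  T3=45  T4=59  T5=75  T6=86
Turnaround(T5) = completion − arrival = 75 − 10 = 65

65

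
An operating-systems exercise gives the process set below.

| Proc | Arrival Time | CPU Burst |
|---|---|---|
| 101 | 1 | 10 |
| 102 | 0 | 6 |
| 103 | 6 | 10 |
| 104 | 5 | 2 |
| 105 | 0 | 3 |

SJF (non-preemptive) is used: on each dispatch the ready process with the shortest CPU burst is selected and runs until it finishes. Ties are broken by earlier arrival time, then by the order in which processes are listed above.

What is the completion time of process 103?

Gantt: | 105 0-3 | 102 3-9 | 104 9-11 | 101 11-21 | 103 21-31 |
Completion: 101=21  102=9  103=31  104=11  105=3
Turnaround (C−A): 101=20  102=9  103=25  104=6  105=3

31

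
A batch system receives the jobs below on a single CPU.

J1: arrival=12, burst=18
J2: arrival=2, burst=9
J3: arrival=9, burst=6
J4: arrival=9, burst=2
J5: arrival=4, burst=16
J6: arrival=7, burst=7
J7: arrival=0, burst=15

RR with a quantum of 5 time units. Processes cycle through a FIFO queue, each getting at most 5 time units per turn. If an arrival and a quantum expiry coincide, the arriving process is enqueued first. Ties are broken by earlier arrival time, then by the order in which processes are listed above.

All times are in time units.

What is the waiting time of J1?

Schedule: | J7 0-5 | J2 5-10 | J5 10-15 | J7 15-20 | J6 20-25 | J3 25-30 | J4 30-32 | J2 32-36 | J1 36-41 | J5 41-46 | J7 46-51 | J6 51-53 | J3 53-54 | J1 54-59 | J5 59-64 | J1 64-69 | J5 69-70 | J1 70-73 |
Completion: J1=73  J2=36  J3=54  J4=32  J5=70  J6=53  J7=51
Turnaround (C−A): J1=61  J2=34  J3=45  J4=23  J5=66  J6=46  J7=51
Waiting(J1) = turnaround − burst = 61 − 18 = 43

43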